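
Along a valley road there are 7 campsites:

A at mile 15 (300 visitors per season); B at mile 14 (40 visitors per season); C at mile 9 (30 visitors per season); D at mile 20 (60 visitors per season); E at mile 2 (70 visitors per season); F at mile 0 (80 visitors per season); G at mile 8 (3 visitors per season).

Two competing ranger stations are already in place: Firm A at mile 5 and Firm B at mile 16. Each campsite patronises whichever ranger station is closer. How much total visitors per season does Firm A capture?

The indifferent point is the midpoint (5+16)/2 = 10.5; campsites left of it (closer to Firm A at 5) go to Firm A, those right go to Firm B.
  F at 0 (w=80) → Firm A
  E at 2 (w=70) → Firm A
  G at 8 (w=3) → Firm A
  C at 9 (w=30) → Firm A
  B at 14 (w=40) → Firm B
  A at 15 (w=300) → Firm B
  D at 20 (w=60) → Firm B
Firm A captures 183; Firm B captures 400.

183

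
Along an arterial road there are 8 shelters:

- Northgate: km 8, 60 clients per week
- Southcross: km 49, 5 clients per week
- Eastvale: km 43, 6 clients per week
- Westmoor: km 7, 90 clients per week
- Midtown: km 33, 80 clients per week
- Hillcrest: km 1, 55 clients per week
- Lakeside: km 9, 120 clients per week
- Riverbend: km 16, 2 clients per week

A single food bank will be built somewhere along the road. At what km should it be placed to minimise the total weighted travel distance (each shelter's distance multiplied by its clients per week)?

For a sum of weighted absolute distances on a line, the optimum is the weighted median (not the mean). Total weight W = 418; half-weight = 209.
Sort by position and accumulate weight:
  km 1 (Hillcrest, w=55) → cum 55
  km 7 (Westmoor, w=90) → cum 145
  km 8 (Northgate, w=60) → cum 205
  km 9 (Lakeside, w=120) → cum 325  ≥ 209 → median here
  km 16 (Riverbend, w=2) → cum 327
  km 33 (Midtown, w=80) → cum 407
  km 43 (Eastvale, w=6) → cum 413
  km 49 (Southcross, w=5) → cum 418
Optimal location: km 9.

x = 9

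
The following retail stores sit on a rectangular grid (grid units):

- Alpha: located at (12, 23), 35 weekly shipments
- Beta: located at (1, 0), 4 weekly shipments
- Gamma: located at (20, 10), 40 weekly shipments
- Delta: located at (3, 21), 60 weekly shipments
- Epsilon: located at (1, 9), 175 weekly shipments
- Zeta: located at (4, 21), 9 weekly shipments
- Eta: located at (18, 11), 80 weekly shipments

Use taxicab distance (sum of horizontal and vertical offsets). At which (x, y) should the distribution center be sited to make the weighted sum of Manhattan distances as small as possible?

(3, 10)

Manhattan distance separates: Σwᵢ(|x−xᵢ|+|y−yᵢ|) = Σwᵢ|x−xᵢ| + Σwᵢ|y−yᵢ|, so x and y are optimised independently as 1-D weighted medians.
Total weight W = 403; half = 201.5.
x-coordinate, sorted with cumulative weight:
  x=1 (Beta, w=4) cum 4
  x=1 (Epsilon, w=175) cum 179
  x=3 (Delta, w=60) cum 239  ← median
  x=4 (Zeta, w=9) cum 248
  x=12 (Alpha, w=35) cum 283
  x=18 (Eta, w=80) cum 363
  x=20 (Gamma, w=40) cum 403
⇒ x* = 3
y-coordinate, sorted with cumulative weight:
  y=0 (Beta, w=4) cum 4
  y=9 (Epsilon, w=175) cum 179
  y=10 (Gamma, w=40) cum 219  ← median
  y=11 (Eta, w=80) cum 299
  y=21 (Delta, w=60) cum 359
  y=21 (Zeta, w=9) cum 368
  y=23 (Alpha, w=35) cum 403
⇒ y* = 10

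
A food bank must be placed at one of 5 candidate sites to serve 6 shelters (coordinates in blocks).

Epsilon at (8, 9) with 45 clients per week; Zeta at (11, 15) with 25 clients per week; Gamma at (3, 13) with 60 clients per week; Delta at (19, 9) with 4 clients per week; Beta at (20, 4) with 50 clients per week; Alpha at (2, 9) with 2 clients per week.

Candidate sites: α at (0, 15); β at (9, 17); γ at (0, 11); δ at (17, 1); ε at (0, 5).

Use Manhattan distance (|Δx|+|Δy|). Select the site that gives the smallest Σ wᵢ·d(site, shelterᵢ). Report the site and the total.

β, total 2407 blocks

Total weighted distance at each candidate:
  α (0, 15): total = 2871
  β (9, 17): total = 2407
  γ (0, 11): total = 2567
  δ (17, 1): total = 3211
  ε (0, 5): total = 2879
Minimum is at β with total 2407 blocks.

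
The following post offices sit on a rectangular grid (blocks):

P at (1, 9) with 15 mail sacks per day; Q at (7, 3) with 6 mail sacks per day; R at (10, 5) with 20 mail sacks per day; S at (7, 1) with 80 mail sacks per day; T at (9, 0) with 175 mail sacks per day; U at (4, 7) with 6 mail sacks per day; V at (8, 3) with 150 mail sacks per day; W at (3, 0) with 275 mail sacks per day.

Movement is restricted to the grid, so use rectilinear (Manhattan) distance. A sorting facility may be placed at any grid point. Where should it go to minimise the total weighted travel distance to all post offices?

(7, 0)

Manhattan distance separates: Σwᵢ(|x−xᵢ|+|y−yᵢ|) = Σwᵢ|x−xᵢ| + Σwᵢ|y−yᵢ|, so x and y are optimised independently as 1-D weighted medians.
Total weight W = 727; half = 363.5.
x-coordinate, sorted with cumulative weight:
  x=1 (P, w=15) cum 15
  x=3 (W, w=275) cum 290
  x=4 (U, w=6) cum 296
  x=7 (Q, w=6) cum 302
  x=7 (S, w=80) cum 382  ← median
  x=8 (V, w=150) cum 532
  x=9 (T, w=175) cum 707
  x=10 (R, w=20) cum 727
⇒ x* = 7
y-coordinate, sorted with cumulative weight:
  y=0 (T, w=175) cum 175
  y=0 (W, w=275) cum 450  ← median
  y=1 (S, w=80) cum 530
  y=3 (Q, w=6) cum 536
  y=3 (V, w=150) cum 686
  y=5 (R, w=20) cum 706
  y=7 (U, w=6) cum 712
  y=9 (P, w=15) cum 727
⇒ y* = 0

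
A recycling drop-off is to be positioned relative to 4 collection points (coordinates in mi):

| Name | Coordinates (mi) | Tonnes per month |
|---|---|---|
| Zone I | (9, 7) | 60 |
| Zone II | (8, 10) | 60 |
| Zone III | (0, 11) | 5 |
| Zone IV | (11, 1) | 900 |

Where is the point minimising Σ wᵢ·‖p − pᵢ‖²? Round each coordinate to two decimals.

The minimiser of Σwᵢ‖p−pᵢ‖² is the weighted centroid p* = (Σwᵢpᵢ)/(Σwᵢ).
Σwᵢ = 1025.
Σwᵢxᵢ = 60·9 + 60·8 + 5·0 + 900·11 = 10920.
Σwᵢyᵢ = 60·7 + 60·10 + 5·11 + 900·1 = 1975.
x* = 10920/1025 = 10.65, y* = 1975/1025 = 1.93.

(10.65, 1.93)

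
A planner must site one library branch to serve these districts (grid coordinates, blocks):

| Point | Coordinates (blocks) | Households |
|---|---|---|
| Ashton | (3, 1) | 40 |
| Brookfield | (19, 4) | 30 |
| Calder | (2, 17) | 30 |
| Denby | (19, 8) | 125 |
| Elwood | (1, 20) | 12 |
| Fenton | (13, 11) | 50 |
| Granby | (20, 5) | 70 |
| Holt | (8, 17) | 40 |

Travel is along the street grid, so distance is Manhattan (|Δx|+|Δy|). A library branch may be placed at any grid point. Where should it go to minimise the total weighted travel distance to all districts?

Manhattan distance separates: Σwᵢ(|x−xᵢ|+|y−yᵢ|) = Σwᵢ|x−xᵢ| + Σwᵢ|y−yᵢ|, so x and y are optimised independently as 1-D weighted medians.
Total weight W = 397; half = 198.5.
x-coordinate, sorted with cumulative weight:
  x=1 (Elwood, w=12) cum 12
  x=2 (Calder, w=30) cum 42
  x=3 (Ashton, w=40) cum 82
  x=8 (Holt, w=40) cum 122
  x=13 (Fenton, w=50) cum 172
  x=19 (Brookfield, w=30) cum 202  ← median
  x=19 (Denby, w=125) cum 327
  x=20 (Granby, w=70) cum 397
⇒ x* = 19
y-coordinate, sorted with cumulative weight:
  y=1 (Ashton, w=40) cum 40
  y=4 (Brookfield, w=30) cum 70
  y=5 (Granby, w=70) cum 140
  y=8 (Denby, w=125) cum 265  ← median
  y=11 (Fenton, w=50) cum 315
  y=17 (Calder, w=30) cum 345
  y=17 (Holt, w=40) cum 385
  y=20 (Elwood, w=12) cum 397
⇒ y* = 8

(19, 8)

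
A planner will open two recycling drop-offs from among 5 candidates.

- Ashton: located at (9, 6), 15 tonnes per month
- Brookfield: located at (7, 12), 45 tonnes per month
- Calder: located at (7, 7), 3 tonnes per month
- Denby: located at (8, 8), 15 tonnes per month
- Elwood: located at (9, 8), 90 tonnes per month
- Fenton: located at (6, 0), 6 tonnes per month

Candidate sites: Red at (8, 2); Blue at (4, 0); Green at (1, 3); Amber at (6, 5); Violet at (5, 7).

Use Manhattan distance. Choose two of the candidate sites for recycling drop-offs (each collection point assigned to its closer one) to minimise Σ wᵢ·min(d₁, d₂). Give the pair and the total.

{Blue, Violet}, total 918

Evaluate every pair (each demand assigned to the nearer of the two):
  {Blue, Violet}: total = 918
  {Amber, Violet}: total = 921
  {Red, Violet}: total = 930
  {Green, Violet}: total = 954
  {Blue, Amber}: total = 1056
  {Red, Amber}: total = 1068
  {Green, Amber}: total = 1074
  {Red, Blue}: total = 1320
  {Red, Green}: total = 1332
  {Blue, Green}: total = 2232
Best pair: {Blue, Violet} with total 918.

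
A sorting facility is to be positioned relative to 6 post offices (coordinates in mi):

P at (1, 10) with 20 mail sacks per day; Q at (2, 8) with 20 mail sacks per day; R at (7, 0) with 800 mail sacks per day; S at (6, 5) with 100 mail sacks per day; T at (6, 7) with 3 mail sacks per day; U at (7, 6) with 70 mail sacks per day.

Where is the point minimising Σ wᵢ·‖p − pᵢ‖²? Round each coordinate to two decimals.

The minimiser of Σwᵢ‖p−pᵢ‖² is the weighted centroid p* = (Σwᵢpᵢ)/(Σwᵢ).
Σwᵢ = 1013.
Σwᵢxᵢ = 20·1 + 20·2 + 800·7 + 100·6 + 3·6 + 70·7 = 6768.
Σwᵢyᵢ = 20·10 + 20·8 + 800·0 + 100·5 + 3·7 + 70·6 = 1301.
x* = 6768/1013 = 6.68, y* = 1301/1013 = 1.28.

(6.68, 1.28)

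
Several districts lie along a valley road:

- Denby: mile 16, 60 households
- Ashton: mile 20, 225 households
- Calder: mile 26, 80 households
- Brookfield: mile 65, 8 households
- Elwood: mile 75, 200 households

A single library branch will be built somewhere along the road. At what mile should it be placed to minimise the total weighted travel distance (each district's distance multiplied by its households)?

x = 26

For a sum of weighted absolute distances on a line, the optimum is the weighted median (not the mean). Total weight W = 573; half-weight = 286.5.
Sort by position and accumulate weight:
  mile 16 (Denby, w=60) → cum 60
  mile 20 (Ashton, w=225) → cum 285
  mile 26 (Calder, w=80) → cum 365  ≥ 286.5 → median here
  mile 65 (Brookfield, w=8) → cum 373
  mile 75 (Elwood, w=200) → cum 573
Optimal location: mile 26.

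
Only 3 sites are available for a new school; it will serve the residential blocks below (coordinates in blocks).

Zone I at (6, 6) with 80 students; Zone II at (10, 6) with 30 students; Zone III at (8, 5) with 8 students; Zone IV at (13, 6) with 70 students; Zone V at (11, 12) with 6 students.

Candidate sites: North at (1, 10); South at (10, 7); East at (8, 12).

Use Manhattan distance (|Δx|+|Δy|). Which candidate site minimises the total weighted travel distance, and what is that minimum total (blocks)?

South, total 778 blocks

Total weighted distance at each candidate:
  North (1, 10): total = 2398
  South (10, 7): total = 778
  East (8, 12): total = 1724
Minimum is at South with total 778 blocks.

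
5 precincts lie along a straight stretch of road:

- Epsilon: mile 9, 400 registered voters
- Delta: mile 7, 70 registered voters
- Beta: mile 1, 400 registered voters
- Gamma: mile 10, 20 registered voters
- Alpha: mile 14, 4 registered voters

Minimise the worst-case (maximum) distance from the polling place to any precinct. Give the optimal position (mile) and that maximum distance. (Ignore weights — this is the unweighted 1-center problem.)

location 7.5, max distance 6.5

The 1-center on a line is the midpoint of the two extreme points: leftmost at 1, rightmost at 14.
Optimal location = (1 + 14)/2 = 7.5; maximum distance = (14 − 1)/2 = 6.5.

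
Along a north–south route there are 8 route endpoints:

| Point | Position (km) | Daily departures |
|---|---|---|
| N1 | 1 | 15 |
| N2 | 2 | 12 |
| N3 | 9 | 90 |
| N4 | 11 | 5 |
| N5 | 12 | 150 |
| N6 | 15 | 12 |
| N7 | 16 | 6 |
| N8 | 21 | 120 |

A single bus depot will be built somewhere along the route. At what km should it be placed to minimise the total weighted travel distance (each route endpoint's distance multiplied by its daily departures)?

For a sum of weighted absolute distances on a line, the optimum is the weighted median (not the mean). Total weight W = 410; half-weight = 205.
Sort by position and accumulate weight:
  km 1 (N1, w=15) → cum 15
  km 2 (N2, w=12) → cum 27
  km 9 (N3, w=90) → cum 117
  km 11 (N4, w=5) → cum 122
  km 12 (N5, w=150) → cum 272  ≥ 205 → median here
  km 15 (N6, w=12) → cum 284
  km 16 (N7, w=6) → cum 290
  km 21 (N8, w=120) → cum 410
Optimal location: km 12.

x = 12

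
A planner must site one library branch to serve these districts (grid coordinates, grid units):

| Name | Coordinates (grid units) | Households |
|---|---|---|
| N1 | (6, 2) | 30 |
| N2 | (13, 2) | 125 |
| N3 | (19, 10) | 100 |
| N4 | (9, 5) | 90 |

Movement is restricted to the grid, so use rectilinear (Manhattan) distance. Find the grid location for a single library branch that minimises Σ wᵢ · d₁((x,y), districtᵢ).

(13, 5)

Manhattan distance separates: Σwᵢ(|x−xᵢ|+|y−yᵢ|) = Σwᵢ|x−xᵢ| + Σwᵢ|y−yᵢ|, so x and y are optimised independently as 1-D weighted medians.
Total weight W = 345; half = 172.5.
x-coordinate, sorted with cumulative weight:
  x=6 (N1, w=30) cum 30
  x=9 (N4, w=90) cum 120
  x=13 (N2, w=125) cum 245  ← median
  x=19 (N3, w=100) cum 345
⇒ x* = 13
y-coordinate, sorted with cumulative weight:
  y=2 (N1, w=30) cum 30
  y=2 (N2, w=125) cum 155
  y=5 (N4, w=90) cum 245  ← median
  y=10 (N3, w=100) cum 345
⇒ y* = 5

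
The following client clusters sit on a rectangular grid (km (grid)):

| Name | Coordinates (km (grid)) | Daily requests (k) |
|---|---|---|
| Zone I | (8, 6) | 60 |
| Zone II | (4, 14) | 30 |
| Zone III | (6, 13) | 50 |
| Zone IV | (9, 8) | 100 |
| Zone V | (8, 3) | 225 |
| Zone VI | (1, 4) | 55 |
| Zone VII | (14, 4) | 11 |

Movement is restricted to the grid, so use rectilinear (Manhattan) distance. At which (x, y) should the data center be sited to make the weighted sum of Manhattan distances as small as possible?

(8, 4)

Manhattan distance separates: Σwᵢ(|x−xᵢ|+|y−yᵢ|) = Σwᵢ|x−xᵢ| + Σwᵢ|y−yᵢ|, so x and y are optimised independently as 1-D weighted medians.
Total weight W = 531; half = 265.5.
x-coordinate, sorted with cumulative weight:
  x=1 (Zone VI, w=55) cum 55
  x=4 (Zone II, w=30) cum 85
  x=6 (Zone III, w=50) cum 135
  x=8 (Zone I, w=60) cum 195
  x=8 (Zone V, w=225) cum 420  ← median
  x=9 (Zone IV, w=100) cum 520
  x=14 (Zone VII, w=11) cum 531
⇒ x* = 8
y-coordinate, sorted with cumulative weight:
  y=3 (Zone V, w=225) cum 225
  y=4 (Zone VI, w=55) cum 280  ← median
  y=4 (Zone VII, w=11) cum 291
  y=6 (Zone I, w=60) cum 351
  y=8 (Zone IV, w=100) cum 451
  y=13 (Zone III, w=50) cum 501
  y=14 (Zone II, w=30) cum 531
⇒ y* = 4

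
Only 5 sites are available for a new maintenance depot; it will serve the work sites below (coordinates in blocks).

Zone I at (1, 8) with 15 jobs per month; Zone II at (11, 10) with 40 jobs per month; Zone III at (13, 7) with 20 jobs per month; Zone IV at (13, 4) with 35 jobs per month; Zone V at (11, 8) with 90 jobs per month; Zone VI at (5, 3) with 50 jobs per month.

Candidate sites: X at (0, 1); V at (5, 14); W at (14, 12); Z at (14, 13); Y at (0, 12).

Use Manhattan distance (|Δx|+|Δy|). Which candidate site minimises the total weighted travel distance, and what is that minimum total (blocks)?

W, total 2420 blocks

Total weighted distance at each candidate:
  X (0, 1): total = 3830
  V (5, 14): total = 3110
  W (14, 12): total = 2420
  Z (14, 13): total = 2670
  Y (0, 12): total = 3740
Minimum is at W with total 2420 blocks.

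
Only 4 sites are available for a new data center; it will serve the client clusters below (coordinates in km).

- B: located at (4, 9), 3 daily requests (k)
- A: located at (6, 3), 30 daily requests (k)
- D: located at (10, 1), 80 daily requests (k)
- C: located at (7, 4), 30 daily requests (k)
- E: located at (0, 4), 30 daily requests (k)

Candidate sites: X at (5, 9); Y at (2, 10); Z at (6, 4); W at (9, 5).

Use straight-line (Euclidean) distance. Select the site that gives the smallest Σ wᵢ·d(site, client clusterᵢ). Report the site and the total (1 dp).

Total weighted distance at each candidate:
  X (5, 9): total = 1313.9
  Y (2, 10): total = 1635.9
  Z (6, 4): total = 656.2
  W (9, 5): total = 796.0
Minimum is at Z with total 656.2 km.

Z, total 656.2 km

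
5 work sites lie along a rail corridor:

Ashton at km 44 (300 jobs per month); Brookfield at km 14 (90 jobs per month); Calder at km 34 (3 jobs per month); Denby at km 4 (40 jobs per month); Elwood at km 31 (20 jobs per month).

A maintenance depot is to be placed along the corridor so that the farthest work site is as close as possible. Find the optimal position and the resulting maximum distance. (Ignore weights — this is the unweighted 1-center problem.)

The 1-center on a line is the midpoint of the two extreme points: leftmost at 4, rightmost at 44.
Optimal location = (4 + 44)/2 = 24; maximum distance = (44 − 4)/2 = 20.

location 24, max distance 20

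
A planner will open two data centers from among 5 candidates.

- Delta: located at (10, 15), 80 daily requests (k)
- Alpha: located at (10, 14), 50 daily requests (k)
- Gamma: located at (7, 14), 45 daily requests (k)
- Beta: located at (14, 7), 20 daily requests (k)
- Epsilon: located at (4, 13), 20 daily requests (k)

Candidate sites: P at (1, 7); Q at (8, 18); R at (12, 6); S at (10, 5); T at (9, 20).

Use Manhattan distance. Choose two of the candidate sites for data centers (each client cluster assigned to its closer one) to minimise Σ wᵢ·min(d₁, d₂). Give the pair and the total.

{Q, R}, total 1165

Evaluate every pair (each demand assigned to the nearer of the two):
  {Q, R}: total = 1165
  {Q, S}: total = 1225
  {P, Q}: total = 1365
  {Q, T}: total = 1445
  {R, T}: total = 1490
  {S, T}: total = 1550
  {P, T}: total = 1630
  {P, S}: total = 2090
  {R, S}: total = 2130
  {P, R}: total = 2205
Best pair: {Q, R} with total 1165.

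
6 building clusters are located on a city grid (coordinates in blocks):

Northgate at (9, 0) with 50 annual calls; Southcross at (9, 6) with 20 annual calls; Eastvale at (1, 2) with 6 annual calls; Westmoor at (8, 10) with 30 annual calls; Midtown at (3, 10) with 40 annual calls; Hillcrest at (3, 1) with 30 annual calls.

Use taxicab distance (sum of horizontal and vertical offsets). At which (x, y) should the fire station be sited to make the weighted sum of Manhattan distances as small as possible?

(8, 6)

Manhattan distance separates: Σwᵢ(|x−xᵢ|+|y−yᵢ|) = Σwᵢ|x−xᵢ| + Σwᵢ|y−yᵢ|, so x and y are optimised independently as 1-D weighted medians.
Total weight W = 176; half = 88.
x-coordinate, sorted with cumulative weight:
  x=1 (Eastvale, w=6) cum 6
  x=3 (Midtown, w=40) cum 46
  x=3 (Hillcrest, w=30) cum 76
  x=8 (Westmoor, w=30) cum 106  ← median
  x=9 (Northgate, w=50) cum 156
  x=9 (Southcross, w=20) cum 176
⇒ x* = 8
y-coordinate, sorted with cumulative weight:
  y=0 (Northgate, w=50) cum 50
  y=1 (Hillcrest, w=30) cum 80
  y=2 (Eastvale, w=6) cum 86
  y=6 (Southcross, w=20) cum 106  ← median
  y=10 (Westmoor, w=30) cum 136
  y=10 (Midtown, w=40) cum 176
⇒ y* = 6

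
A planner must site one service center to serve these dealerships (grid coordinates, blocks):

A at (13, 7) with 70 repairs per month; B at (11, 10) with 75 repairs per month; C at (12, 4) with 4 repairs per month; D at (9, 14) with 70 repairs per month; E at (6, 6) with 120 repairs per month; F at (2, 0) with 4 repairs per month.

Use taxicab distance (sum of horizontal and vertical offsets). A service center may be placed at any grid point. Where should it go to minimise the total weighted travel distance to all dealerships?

(9, 7)

Manhattan distance separates: Σwᵢ(|x−xᵢ|+|y−yᵢ|) = Σwᵢ|x−xᵢ| + Σwᵢ|y−yᵢ|, so x and y are optimised independently as 1-D weighted medians.
Total weight W = 343; half = 171.5.
x-coordinate, sorted with cumulative weight:
  x=2 (F, w=4) cum 4
  x=6 (E, w=120) cum 124
  x=9 (D, w=70) cum 194  ← median
  x=11 (B, w=75) cum 269
  x=12 (C, w=4) cum 273
  x=13 (A, w=70) cum 343
⇒ x* = 9
y-coordinate, sorted with cumulative weight:
  y=0 (F, w=4) cum 4
  y=4 (C, w=4) cum 8
  y=6 (E, w=120) cum 128
  y=7 (A, w=70) cum 198  ← median
  y=10 (B, w=75) cum 273
  y=14 (D, w=70) cum 343
⇒ y* = 7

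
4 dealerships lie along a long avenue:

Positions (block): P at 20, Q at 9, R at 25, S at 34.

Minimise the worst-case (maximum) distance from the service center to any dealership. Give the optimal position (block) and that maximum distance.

The 1-center on a line is the midpoint of the two extreme points: leftmost at 9, rightmost at 34.
Optimal location = (9 + 34)/2 = 21.5; maximum distance = (34 − 9)/2 = 12.5.

location 21.5, max distance 12.5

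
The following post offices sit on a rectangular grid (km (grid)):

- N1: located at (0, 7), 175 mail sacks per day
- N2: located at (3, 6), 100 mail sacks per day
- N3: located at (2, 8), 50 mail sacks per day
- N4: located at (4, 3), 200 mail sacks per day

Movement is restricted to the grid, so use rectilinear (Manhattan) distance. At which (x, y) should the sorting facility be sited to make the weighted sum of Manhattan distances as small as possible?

Manhattan distance separates: Σwᵢ(|x−xᵢ|+|y−yᵢ|) = Σwᵢ|x−xᵢ| + Σwᵢ|y−yᵢ|, so x and y are optimised independently as 1-D weighted medians.
Total weight W = 525; half = 262.5.
x-coordinate, sorted with cumulative weight:
  x=0 (N1, w=175) cum 175
  x=2 (N3, w=50) cum 225
  x=3 (N2, w=100) cum 325  ← median
  x=4 (N4, w=200) cum 525
⇒ x* = 3
y-coordinate, sorted with cumulative weight:
  y=3 (N4, w=200) cum 200
  y=6 (N2, w=100) cum 300  ← median
  y=7 (N1, w=175) cum 475
  y=8 (N3, w=50) cum 525
⇒ y* = 6

(3, 6)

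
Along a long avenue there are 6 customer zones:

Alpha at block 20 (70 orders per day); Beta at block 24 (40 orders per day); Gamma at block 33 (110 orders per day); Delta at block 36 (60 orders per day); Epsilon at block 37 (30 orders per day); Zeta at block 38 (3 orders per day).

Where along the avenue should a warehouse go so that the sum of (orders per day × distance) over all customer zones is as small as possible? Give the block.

For a sum of weighted absolute distances on a line, the optimum is the weighted median (not the mean). Total weight W = 313; half-weight = 156.5.
Sort by position and accumulate weight:
  block 20 (Alpha, w=70) → cum 70
  block 24 (Beta, w=40) → cum 110
  block 33 (Gamma, w=110) → cum 220  ≥ 156.5 → median here
  block 36 (Delta, w=60) → cum 280
  block 37 (Epsilon, w=30) → cum 310
  block 38 (Zeta, w=3) → cum 313
Optimal location: block 33.

x = 33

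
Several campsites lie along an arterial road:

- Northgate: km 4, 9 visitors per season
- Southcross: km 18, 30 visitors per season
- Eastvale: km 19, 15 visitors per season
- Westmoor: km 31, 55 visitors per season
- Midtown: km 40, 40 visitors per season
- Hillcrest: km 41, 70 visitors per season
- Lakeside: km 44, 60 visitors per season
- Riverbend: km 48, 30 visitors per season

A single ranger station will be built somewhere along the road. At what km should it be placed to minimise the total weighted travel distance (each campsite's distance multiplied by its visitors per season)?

x = 41

For a sum of weighted absolute distances on a line, the optimum is the weighted median (not the mean). Total weight W = 309; half-weight = 154.5.
Sort by position and accumulate weight:
  km 4 (Northgate, w=9) → cum 9
  km 18 (Southcross, w=30) → cum 39
  km 19 (Eastvale, w=15) → cum 54
  km 31 (Westmoor, w=55) → cum 109
  km 40 (Midtown, w=40) → cum 149
  km 41 (Hillcrest, w=70) → cum 219  ≥ 154.5 → median here
  km 44 (Lakeside, w=60) → cum 279
  km 48 (Riverbend, w=30) → cum 309
Optimal location: km 41.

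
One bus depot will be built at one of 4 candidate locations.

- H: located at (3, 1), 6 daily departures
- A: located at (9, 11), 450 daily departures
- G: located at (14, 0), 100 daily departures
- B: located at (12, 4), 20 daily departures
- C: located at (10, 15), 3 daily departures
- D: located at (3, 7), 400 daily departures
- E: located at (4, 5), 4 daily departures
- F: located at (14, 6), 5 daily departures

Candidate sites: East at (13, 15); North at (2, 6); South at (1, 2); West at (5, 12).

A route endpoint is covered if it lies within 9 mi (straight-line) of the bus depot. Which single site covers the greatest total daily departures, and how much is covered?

North, covering 860

Coverage radius r = 9 mi; a point is covered iff (Δx)²+(Δy)² ≤ 9² = 81.
  East (13, 15): covers {A, C} → 453
  North (2, 6): covers {H, A, D, E} → 860
  South (1, 2): covers {H, D, E} → 410
  West (5, 12): covers {A, C, D, E} → 857
Maximum coverage at North: 860 daily departures.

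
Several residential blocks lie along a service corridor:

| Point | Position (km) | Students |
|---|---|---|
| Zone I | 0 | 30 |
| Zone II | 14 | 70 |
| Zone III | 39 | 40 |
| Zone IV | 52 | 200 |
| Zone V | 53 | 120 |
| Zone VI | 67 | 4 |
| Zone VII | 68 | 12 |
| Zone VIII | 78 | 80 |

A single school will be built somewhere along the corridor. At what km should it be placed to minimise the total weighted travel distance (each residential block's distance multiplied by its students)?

For a sum of weighted absolute distances on a line, the optimum is the weighted median (not the mean). Total weight W = 556; half-weight = 278.
Sort by position and accumulate weight:
  km 0 (Zone I, w=30) → cum 30
  km 14 (Zone II, w=70) → cum 100
  km 39 (Zone III, w=40) → cum 140
  km 52 (Zone IV, w=200) → cum 340  ≥ 278 → median here
  km 53 (Zone V, w=120) → cum 460
  km 67 (Zone VI, w=4) → cum 464
  km 68 (Zone VII, w=12) → cum 476
  km 78 (Zone VIII, w=80) → cum 556
Optimal location: km 52.

x = 52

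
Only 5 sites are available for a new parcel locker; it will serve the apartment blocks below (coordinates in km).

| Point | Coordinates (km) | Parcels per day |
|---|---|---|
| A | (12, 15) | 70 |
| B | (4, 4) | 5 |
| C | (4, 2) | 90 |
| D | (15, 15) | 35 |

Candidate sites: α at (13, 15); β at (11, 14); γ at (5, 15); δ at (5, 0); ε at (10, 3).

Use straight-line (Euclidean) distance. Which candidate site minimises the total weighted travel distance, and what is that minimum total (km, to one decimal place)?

Total weighted distance at each candidate:
  α (13, 15): total = 1634.1
  β (11, 14): total = 1554.7
  γ (5, 15): total = 2068.7
  δ (5, 0): total = 2011.5
  ε (10, 3): total = 1884.4
Minimum is at β with total 1554.7 km.

β, total 1554.7 km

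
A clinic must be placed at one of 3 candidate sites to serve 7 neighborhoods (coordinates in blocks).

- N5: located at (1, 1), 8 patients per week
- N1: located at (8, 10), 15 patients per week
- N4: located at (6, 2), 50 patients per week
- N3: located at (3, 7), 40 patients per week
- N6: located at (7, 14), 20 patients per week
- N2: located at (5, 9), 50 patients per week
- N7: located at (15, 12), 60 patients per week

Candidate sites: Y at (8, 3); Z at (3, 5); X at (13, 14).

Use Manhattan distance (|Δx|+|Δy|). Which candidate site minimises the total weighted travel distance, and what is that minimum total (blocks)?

Total weighted distance at each candidate:
  Y (8, 3): total = 2337
  Z (3, 5): total = 2278
  X (13, 14): total = 2975
Minimum is at Z with total 2278 blocks.

Z, total 2278 blocks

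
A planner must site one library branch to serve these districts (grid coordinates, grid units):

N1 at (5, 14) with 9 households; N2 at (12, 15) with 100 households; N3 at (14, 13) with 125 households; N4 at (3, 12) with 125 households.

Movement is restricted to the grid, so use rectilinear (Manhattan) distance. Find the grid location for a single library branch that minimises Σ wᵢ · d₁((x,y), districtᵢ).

Manhattan distance separates: Σwᵢ(|x−xᵢ|+|y−yᵢ|) = Σwᵢ|x−xᵢ| + Σwᵢ|y−yᵢ|, so x and y are optimised independently as 1-D weighted medians.
Total weight W = 359; half = 179.5.
x-coordinate, sorted with cumulative weight:
  x=3 (N4, w=125) cum 125
  x=5 (N1, w=9) cum 134
  x=12 (N2, w=100) cum 234  ← median
  x=14 (N3, w=125) cum 359
⇒ x* = 12
y-coordinate, sorted with cumulative weight:
  y=12 (N4, w=125) cum 125
  y=13 (N3, w=125) cum 250  ← median
  y=14 (N1, w=9) cum 259
  y=15 (N2, w=100) cum 359
⇒ y* = 13

(12, 13)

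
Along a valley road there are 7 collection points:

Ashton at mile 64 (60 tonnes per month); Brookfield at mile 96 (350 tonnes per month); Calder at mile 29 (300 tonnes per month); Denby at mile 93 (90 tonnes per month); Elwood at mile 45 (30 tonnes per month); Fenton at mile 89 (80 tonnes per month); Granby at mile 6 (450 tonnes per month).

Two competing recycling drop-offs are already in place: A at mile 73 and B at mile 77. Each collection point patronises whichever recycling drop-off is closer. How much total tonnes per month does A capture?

840

The indifferent point is the midpoint (73+77)/2 = 75; collection points left of it (closer to A at 73) go to A, those right go to B.
  Granby at 6 (w=450) → A
  Calder at 29 (w=300) → A
  Elwood at 45 (w=30) → A
  Ashton at 64 (w=60) → A
  Fenton at 89 (w=80) → B
  Denby at 93 (w=90) → B
  Brookfield at 96 (w=350) → B
A captures 840; B captures 520.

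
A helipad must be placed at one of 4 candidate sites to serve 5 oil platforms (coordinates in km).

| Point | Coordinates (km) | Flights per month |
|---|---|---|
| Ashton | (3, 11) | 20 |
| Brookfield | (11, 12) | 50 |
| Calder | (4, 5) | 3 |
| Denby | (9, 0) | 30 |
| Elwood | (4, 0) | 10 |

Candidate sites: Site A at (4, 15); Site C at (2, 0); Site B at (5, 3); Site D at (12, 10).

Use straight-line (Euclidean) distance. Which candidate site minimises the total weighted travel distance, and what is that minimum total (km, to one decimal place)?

Site D, total 762.5 km

Total weighted distance at each candidate:
  Site A (4, 15): total = 1117.6
  Site C (2, 0): total = 1217.1
  Site B (5, 3): total = 894.1
  Site D (12, 10): total = 762.5
Minimum is at Site D with total 762.5 km.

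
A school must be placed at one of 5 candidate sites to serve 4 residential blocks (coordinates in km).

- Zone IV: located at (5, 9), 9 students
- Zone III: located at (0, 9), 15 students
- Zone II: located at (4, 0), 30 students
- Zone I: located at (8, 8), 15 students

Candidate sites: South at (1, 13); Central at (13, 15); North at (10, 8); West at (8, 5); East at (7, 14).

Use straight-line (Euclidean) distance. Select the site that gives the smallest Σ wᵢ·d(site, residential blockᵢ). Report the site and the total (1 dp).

West, total 416.3 km

Total weighted distance at each candidate:
  South (1, 13): total = 642.0
  Central (13, 15): total = 958.6
  North (10, 8): total = 526.6
  West (8, 5): total = 416.3
  East (7, 14): total = 698.3
Minimum is at West with total 416.3 km.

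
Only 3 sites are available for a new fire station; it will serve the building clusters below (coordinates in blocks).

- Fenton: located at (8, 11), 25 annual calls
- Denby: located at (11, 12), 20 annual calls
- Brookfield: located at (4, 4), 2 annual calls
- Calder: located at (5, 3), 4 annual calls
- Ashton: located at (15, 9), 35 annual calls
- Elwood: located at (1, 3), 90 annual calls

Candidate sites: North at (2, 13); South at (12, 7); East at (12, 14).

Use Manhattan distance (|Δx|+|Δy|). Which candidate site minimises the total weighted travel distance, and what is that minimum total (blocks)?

Total weighted distance at each candidate:
  North (2, 13): total = 2059
  South (12, 7): total = 1911
  East (12, 14): total = 2603
Minimum is at South with total 1911 blocks.

South, total 1911 blocks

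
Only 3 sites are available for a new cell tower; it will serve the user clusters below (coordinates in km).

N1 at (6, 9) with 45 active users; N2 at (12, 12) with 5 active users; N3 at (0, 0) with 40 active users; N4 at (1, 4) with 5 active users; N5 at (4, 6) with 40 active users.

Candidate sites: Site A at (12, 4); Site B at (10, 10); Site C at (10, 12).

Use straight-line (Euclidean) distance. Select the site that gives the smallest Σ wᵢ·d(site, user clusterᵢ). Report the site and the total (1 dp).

Site B, total 1107.9 km

Total weighted distance at each candidate:
  Site A (12, 4): total = 1282.3
  Site B (10, 10): total = 1107.9
  Site C (10, 12): total = 1259.4
Minimum is at Site B with total 1107.9 km.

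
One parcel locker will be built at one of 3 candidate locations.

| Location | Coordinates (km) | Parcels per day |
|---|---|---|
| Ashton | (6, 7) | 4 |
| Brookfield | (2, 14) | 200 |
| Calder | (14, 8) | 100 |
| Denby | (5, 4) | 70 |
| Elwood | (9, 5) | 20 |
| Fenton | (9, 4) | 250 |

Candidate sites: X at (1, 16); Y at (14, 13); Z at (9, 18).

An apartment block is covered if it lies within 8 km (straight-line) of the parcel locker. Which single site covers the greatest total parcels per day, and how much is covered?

Coverage radius r = 8 km; a point is covered iff (Δx)²+(Δy)² ≤ 8² = 64.
  X (1, 16): covers {Brookfield} → 200
  Y (14, 13): covers {Calder} → 100
  Z (9, 18): covers {none} → 0
Maximum coverage at X: 200 parcels per day.

X, covering 200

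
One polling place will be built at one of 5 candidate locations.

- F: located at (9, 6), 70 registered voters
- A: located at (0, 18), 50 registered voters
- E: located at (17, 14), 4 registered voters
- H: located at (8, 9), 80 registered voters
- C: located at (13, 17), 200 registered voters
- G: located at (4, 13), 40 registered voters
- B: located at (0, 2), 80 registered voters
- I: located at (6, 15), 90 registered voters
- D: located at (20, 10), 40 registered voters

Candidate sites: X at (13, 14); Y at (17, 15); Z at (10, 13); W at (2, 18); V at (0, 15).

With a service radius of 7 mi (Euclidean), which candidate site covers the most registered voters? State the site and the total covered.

Z, covering 410

Coverage radius r = 7 mi; a point is covered iff (Δx)²+(Δy)² ≤ 7² = 49.
  X (13, 14): covers {E, C} → 204
  Y (17, 15): covers {E, C, D} → 244
  Z (10, 13): covers {H, C, G, I} → 410
  W (2, 18): covers {A, G, I} → 180
  V (0, 15): covers {A, G, I} → 180
Maximum coverage at Z: 410 registered voters.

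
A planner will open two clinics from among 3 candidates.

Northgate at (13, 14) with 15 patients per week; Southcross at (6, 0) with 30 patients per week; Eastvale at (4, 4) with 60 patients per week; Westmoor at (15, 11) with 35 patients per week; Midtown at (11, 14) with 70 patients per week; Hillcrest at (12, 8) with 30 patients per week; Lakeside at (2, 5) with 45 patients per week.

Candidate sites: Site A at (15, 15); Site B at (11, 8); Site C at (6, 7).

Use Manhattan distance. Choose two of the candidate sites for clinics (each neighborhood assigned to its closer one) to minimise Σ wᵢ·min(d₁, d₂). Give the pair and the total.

Evaluate every pair (each demand assigned to the nearer of the two):
  {Site A, Site C}: total = 1525
  {Site B, Site C}: total = 1595
  {Site A, Site B}: total = 2155
Best pair: {Site A, Site C} with total 1525.

{Site A, Site C}, total 1525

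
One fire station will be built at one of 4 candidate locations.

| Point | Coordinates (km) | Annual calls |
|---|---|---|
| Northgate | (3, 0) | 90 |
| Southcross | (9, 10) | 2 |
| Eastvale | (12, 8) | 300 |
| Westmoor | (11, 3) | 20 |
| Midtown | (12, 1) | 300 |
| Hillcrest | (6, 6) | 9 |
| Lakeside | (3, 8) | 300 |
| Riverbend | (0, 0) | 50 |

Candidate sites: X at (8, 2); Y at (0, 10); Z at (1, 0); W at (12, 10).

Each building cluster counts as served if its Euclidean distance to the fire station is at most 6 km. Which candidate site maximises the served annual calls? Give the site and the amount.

Coverage radius r = 6 km; a point is covered iff (Δx)²+(Δy)² ≤ 6² = 36.
  X (8, 2): covers {Northgate, Westmoor, Midtown, Hillcrest} → 419
  Y (0, 10): covers {Lakeside} → 300
  Z (1, 0): covers {Northgate, Riverbend} → 140
  W (12, 10): covers {Southcross, Eastvale} → 302
Maximum coverage at X: 419 annual calls.

X, covering 419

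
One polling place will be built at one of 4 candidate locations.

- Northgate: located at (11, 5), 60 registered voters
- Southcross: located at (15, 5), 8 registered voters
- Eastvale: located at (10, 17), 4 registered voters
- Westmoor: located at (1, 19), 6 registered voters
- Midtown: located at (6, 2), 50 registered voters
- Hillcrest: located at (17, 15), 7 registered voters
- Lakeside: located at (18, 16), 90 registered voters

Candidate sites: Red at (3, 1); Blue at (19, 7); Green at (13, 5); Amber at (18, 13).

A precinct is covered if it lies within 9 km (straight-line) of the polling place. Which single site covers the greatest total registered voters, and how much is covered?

Coverage radius r = 9 km; a point is covered iff (Δx)²+(Δy)² ≤ 9² = 81.
  Red (3, 1): covers {Northgate, Midtown} → 110
  Blue (19, 7): covers {Northgate, Southcross, Hillcrest} → 75
  Green (13, 5): covers {Northgate, Southcross, Midtown} → 118
  Amber (18, 13): covers {Southcross, Eastvale, Hillcrest, Lakeside} → 109
Maximum coverage at Green: 118 registered voters.

Green, covering 118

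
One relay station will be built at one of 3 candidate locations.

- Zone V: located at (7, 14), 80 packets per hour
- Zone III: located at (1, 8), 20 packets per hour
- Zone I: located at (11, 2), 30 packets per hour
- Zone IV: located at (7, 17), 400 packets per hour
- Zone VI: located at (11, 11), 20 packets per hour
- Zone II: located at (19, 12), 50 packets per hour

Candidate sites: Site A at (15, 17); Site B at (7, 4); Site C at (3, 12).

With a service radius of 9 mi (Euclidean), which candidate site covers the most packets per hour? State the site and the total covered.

Coverage radius r = 9 mi; a point is covered iff (Δx)²+(Δy)² ≤ 9² = 81.
  Site A (15, 17): covers {Zone V, Zone IV, Zone VI, Zone II} → 550
  Site B (7, 4): covers {Zone III, Zone I, Zone VI} → 70
  Site C (3, 12): covers {Zone V, Zone III, Zone IV, Zone VI} → 520
Maximum coverage at Site A: 550 packets per hour.

Site A, covering 550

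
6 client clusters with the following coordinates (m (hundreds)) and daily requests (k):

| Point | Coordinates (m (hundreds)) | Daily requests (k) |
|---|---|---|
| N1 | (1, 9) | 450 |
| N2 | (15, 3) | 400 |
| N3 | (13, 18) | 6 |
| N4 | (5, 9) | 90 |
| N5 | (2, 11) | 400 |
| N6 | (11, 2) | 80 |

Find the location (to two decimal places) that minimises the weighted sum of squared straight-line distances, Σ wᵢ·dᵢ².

(6.07, 7.52)

The minimiser of Σwᵢ‖p−pᵢ‖² is the weighted centroid p* = (Σwᵢpᵢ)/(Σwᵢ).
Σwᵢ = 1426.
Σwᵢxᵢ = 450·1 + 400·15 + 6·13 + 90·5 + 400·2 + 80·11 = 8658.
Σwᵢyᵢ = 450·9 + 400·3 + 6·18 + 90·9 + 400·11 + 80·2 = 10728.
x* = 8658/1426 = 6.07, y* = 10728/1426 = 7.52.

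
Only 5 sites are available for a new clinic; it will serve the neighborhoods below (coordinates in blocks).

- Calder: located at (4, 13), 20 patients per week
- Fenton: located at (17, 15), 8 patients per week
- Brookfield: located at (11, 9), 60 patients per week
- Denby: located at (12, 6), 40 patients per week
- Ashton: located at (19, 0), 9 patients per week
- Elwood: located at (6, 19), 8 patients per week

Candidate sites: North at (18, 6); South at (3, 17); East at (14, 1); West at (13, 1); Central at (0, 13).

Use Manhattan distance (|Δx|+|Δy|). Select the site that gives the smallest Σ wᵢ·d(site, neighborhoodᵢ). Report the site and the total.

Total weighted distance at each candidate:
  North (18, 6): total = 1603
  South (3, 17): total = 2325
  East (14, 1): total = 1778
  West (13, 1): total = 1667
  Central (0, 13): total = 2276
Minimum is at North with total 1603 blocks.

North, total 1603 blocks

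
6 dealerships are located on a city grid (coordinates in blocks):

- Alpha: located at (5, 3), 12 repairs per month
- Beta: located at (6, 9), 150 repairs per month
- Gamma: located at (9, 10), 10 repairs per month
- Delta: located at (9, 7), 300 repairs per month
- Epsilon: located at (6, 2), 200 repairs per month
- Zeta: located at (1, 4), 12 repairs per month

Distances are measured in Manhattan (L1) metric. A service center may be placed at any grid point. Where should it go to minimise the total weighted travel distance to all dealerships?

(6, 7)

Manhattan distance separates: Σwᵢ(|x−xᵢ|+|y−yᵢ|) = Σwᵢ|x−xᵢ| + Σwᵢ|y−yᵢ|, so x and y are optimised independently as 1-D weighted medians.
Total weight W = 684; half = 342.
x-coordinate, sorted with cumulative weight:
  x=1 (Zeta, w=12) cum 12
  x=5 (Alpha, w=12) cum 24
  x=6 (Beta, w=150) cum 174
  x=6 (Epsilon, w=200) cum 374  ← median
  x=9 (Gamma, w=10) cum 384
  x=9 (Delta, w=300) cum 684
⇒ x* = 6
y-coordinate, sorted with cumulative weight:
  y=2 (Epsilon, w=200) cum 200
  y=3 (Alpha, w=12) cum 212
  y=4 (Zeta, w=12) cum 224
  y=7 (Delta, w=300) cum 524  ← median
  y=9 (Beta, w=150) cum 674
  y=10 (Gamma, w=10) cum 684
⇒ y* = 7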